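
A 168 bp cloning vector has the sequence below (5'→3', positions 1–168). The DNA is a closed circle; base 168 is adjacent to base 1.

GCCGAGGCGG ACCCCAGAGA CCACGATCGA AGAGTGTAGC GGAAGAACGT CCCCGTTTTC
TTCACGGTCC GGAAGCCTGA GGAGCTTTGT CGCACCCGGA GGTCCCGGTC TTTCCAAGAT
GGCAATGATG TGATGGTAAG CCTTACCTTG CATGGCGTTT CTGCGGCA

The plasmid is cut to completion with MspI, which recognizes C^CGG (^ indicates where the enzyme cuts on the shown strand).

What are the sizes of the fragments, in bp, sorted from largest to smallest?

MspI sites (CCGG) start at positions 69, 96, 105.
MspI cuts after the first base of each site, so after positions 69, 96, 105.
Circular molecule, 3 cuts → 3 fragments:
  70–96 → 27 bp
  97–105 → 9 bp
  106–168 then 1–69 → 63 + 69 = 132 bp
Sorted largest to smallest: 132, 27, 9 bp.

132, 27, 9 bp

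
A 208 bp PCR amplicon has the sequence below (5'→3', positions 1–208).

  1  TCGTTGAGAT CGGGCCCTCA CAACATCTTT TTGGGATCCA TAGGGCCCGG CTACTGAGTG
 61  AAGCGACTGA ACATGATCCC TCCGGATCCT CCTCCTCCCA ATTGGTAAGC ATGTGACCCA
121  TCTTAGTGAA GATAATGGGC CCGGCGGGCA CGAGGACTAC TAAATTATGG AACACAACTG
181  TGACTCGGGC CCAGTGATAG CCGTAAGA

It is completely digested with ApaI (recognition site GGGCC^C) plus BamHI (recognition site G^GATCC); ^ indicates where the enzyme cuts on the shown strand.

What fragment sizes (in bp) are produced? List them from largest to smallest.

57, 50, 37, 18, 17, 16, 13 bp

ApaI sites (GGGCCC) start at positions 12, 43, 137, 187.
ApaI cuts after base 5 of each site (before the last base), so after positions 16, 47, 141, 191.
BamHI sites (GGATCC) start at positions 34, 84.
BamHI cuts after the first base of each site, so after positions 34, 84.
Combined cut positions: 16, 34, 47, 84, 141, 191.
Linear molecule, 6 cuts → 7 fragments:
  1–16 → 16 bp
  17–34 → 18 bp
  35–47 → 13 bp
  48–84 → 37 bp
  85–141 → 57 bp
  142–191 → 50 bp
  192–208 → 17 bp
Sorted largest to smallest: 57, 50, 37, 18, 17, 16, 13 bp.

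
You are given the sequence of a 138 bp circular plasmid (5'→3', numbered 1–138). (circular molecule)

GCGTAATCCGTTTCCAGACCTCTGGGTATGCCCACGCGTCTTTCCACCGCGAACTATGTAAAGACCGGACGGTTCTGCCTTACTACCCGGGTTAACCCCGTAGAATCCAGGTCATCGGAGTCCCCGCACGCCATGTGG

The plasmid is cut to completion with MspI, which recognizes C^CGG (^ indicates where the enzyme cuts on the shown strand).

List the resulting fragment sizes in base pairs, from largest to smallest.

116, 22 bp

MspI sites (CCGG) start at positions 65, 87.
MspI cuts after the first base of each site, so after positions 65, 87.
Circular molecule, 2 cuts → 2 fragments:
  66–87 → 22 bp
  88–138 then 1–65 → 51 + 65 = 116 bp
Sorted largest to smallest: 116, 22 bp.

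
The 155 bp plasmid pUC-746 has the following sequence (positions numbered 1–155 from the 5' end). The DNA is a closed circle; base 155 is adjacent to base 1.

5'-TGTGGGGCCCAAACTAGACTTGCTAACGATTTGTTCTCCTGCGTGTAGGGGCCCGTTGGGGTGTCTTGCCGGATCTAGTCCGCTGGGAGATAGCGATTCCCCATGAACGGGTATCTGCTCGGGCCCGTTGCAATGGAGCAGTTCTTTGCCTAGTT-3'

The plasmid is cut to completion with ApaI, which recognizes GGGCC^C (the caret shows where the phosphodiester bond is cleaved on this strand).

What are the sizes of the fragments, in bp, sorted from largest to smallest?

ApaI sites (GGGCCC) start at positions 5, 49, 121.
ApaI cuts after base 5 of each site (before the last base), so after positions 9, 53, 125.
Circular molecule, 3 cuts → 3 fragments:
  10–53 → 44 bp
  54–125 → 72 bp
  126–155 then 1–9 → 30 + 9 = 39 bp
Sorted largest to smallest: 72, 44, 39 bp.

72, 44, 39 bp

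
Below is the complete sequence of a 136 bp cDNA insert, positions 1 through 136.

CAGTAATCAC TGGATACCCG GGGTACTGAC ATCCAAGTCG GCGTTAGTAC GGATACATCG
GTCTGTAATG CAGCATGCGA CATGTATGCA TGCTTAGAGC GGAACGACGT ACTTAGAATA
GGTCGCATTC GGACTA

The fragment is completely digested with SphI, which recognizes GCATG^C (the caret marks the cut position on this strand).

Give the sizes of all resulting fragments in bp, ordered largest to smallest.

77, 44, 15 bp

SphI sites (GCATGC) start at positions 73, 88.
SphI cuts after base 5 of each site (before the last base), so after positions 77, 92.
Linear molecule, 2 cuts → 3 fragments:
  1–77 → 77 bp
  78–92 → 15 bp
  93–136 → 44 bp
Sorted largest to smallest: 77, 44, 15 bp.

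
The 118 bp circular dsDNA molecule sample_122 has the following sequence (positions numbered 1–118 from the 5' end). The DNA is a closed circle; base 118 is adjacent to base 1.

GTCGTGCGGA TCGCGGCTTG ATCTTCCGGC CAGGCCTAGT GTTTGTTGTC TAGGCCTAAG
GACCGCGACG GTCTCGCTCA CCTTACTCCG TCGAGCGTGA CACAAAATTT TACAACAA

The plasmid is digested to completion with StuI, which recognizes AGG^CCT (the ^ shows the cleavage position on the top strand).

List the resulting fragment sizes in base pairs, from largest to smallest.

98, 20 bp

StuI sites (AGGCCT) start at positions 32, 52.
StuI cuts after base 3 of each site, so after positions 34, 54.
Circular molecule, 2 cuts → 2 fragments:
  35–54 → 20 bp
  55–118 then 1–34 → 64 + 34 = 98 bp
Sorted largest to smallest: 98, 20 bp.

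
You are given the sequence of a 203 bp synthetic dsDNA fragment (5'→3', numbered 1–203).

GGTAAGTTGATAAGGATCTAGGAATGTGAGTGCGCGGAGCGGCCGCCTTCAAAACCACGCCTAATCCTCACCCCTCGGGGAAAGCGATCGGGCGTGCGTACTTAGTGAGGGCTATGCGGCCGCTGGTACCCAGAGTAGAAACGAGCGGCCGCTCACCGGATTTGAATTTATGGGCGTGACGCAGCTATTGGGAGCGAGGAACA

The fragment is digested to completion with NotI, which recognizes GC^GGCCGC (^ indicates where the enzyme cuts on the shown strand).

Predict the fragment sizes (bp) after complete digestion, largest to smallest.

NotI sites (GCGGCCGC) start at positions 39, 116, 145.
NotI cuts after base 2 of each site, so after positions 40, 117, 146.
Linear molecule, 3 cuts → 4 fragments:
  1–40 → 40 bp
  41–117 → 77 bp
  118–146 → 29 bp
  147–203 → 57 bp
Sorted largest to smallest: 77, 57, 40, 29 bp.

77, 57, 40, 29 bp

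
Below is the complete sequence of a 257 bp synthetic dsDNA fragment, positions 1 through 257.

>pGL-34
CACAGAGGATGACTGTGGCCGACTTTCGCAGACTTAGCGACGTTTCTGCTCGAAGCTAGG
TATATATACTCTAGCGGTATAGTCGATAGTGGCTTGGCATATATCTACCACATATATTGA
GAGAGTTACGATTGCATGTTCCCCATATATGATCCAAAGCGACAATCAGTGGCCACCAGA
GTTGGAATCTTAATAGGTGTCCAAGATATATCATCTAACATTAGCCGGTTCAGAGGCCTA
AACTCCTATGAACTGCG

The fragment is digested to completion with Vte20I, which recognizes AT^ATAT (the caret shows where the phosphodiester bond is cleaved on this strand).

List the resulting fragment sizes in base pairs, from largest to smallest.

Vte20I sites (ATATAT) start at positions 62, 99, 112, 145, 206.
Vte20I cuts after base 2 of each site, so after positions 63, 100, 113, 146, 207.
Linear molecule, 5 cuts → 6 fragments:
  1–63 → 63 bp
  64–100 → 37 bp
  101–113 → 13 bp
  114–146 → 33 bp
  147–207 → 61 bp
  208–257 → 50 bp
Sorted largest to smallest: 63, 61, 50, 37, 33, 13 bp.

63, 61, 50, 37, 33, 13 bp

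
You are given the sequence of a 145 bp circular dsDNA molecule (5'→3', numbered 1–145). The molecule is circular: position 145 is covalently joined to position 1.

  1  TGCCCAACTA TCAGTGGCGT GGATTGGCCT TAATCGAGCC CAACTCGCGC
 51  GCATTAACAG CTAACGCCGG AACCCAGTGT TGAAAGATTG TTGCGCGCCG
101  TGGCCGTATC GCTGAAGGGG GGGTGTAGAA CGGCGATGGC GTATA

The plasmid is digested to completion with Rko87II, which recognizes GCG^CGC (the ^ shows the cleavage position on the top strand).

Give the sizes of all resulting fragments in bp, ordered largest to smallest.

99, 46 bp

Rko87II sites (GCGCGC) start at positions 47, 93.
Rko87II cuts after base 3 of each site, so after positions 49, 95.
Circular molecule, 2 cuts → 2 fragments:
  50–95 → 46 bp
  96–145 then 1–49 → 50 + 49 = 99 bp
Sorted largest to smallest: 99, 46 bp.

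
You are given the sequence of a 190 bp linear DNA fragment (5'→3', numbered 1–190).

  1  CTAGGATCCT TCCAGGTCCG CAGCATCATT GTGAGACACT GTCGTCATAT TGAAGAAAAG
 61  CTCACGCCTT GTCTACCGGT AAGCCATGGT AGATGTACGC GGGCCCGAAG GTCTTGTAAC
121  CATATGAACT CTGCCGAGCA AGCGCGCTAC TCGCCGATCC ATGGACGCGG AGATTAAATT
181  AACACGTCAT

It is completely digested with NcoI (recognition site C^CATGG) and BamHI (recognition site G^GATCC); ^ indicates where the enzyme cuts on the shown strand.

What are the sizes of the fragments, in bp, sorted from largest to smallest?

80, 75, 31, 4 bp

NcoI sites (CCATGG) start at positions 84, 159.
NcoI cuts after the first base of each site, so after positions 84, 159.
The BamHI site (GGATCC) starts at position 4.
BamHI cuts after the first base of each site, so after position 4.
Combined cut positions: 4, 84, 159.
Linear molecule, 3 cuts → 4 fragments:
  1–4 → 4 bp
  5–84 → 80 bp
  85–159 → 75 bp
  160–190 → 31 bp
Sorted largest to smallest: 80, 75, 31, 4 bp.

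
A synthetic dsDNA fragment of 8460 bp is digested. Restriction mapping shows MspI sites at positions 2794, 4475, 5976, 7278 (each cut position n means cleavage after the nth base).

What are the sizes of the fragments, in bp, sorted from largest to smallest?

2794, 1681, 1501, 1302, 1182 bp

Linear molecule, 4 cuts → 5 fragments:
  2794 − 0 = 2794 bp
  4475 − 2794 = 1681 bp
  5976 − 4475 = 1501 bp
  7278 − 5976 = 1302 bp
  8460 − 7278 = 1182 bp
Sorted largest to smallest: 2794, 1681, 1501, 1302, 1182 bp.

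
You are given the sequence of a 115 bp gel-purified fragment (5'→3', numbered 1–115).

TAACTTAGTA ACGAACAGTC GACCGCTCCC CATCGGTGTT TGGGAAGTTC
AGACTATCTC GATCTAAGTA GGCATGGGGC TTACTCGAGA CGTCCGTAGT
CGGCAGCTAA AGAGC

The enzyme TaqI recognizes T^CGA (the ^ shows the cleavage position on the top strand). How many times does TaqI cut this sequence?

TCGA occurs starting at positions 19, 59, 85.
TaqI cuts at 3 sites.

3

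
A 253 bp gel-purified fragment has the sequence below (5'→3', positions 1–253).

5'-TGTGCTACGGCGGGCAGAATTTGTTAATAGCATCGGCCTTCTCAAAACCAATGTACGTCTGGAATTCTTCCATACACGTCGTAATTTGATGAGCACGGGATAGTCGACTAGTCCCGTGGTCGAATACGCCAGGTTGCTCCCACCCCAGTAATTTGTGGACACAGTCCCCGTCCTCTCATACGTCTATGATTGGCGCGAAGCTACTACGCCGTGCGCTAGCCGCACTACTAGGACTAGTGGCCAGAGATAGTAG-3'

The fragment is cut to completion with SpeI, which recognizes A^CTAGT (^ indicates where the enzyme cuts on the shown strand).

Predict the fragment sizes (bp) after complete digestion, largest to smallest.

SpeI sites (ACTAGT) start at positions 107, 233.
SpeI cuts after the first base of each site, so after positions 107, 233.
Linear molecule, 2 cuts → 3 fragments:
  1–107 → 107 bp
  108–233 → 126 bp
  234–253 → 20 bp
Sorted largest to smallest: 126, 107, 20 bp.

126, 107, 20 bp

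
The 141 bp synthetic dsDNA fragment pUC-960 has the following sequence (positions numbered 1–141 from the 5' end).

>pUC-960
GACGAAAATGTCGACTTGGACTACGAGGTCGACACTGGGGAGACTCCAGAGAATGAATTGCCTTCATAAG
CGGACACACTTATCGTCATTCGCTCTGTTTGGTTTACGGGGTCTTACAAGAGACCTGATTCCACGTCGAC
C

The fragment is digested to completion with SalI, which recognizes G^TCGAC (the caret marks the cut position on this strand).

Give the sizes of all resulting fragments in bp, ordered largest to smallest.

107, 18, 10, 6 bp

SalI sites (GTCGAC) start at positions 10, 28, 135.
SalI cuts after the first base of each site, so after positions 10, 28, 135.
Linear molecule, 3 cuts → 4 fragments:
  1–10 → 10 bp
  11–28 → 18 bp
  29–135 → 107 bp
  136–141 → 6 bp
Sorted largest to smallest: 107, 18, 10, 6 bp.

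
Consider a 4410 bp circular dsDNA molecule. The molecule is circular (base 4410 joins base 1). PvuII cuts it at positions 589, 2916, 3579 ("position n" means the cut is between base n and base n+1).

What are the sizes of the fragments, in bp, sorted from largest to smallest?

2327, 1420, 663 bp

Circular molecule, 3 cuts → 3 fragments:
  2916 − 589 = 2327 bp
  3579 − 2916 = 663 bp
  wrap: 4410 − 3579 + 589 = 1420 bp
Sorted largest to smallest: 2327, 1420, 663 bp.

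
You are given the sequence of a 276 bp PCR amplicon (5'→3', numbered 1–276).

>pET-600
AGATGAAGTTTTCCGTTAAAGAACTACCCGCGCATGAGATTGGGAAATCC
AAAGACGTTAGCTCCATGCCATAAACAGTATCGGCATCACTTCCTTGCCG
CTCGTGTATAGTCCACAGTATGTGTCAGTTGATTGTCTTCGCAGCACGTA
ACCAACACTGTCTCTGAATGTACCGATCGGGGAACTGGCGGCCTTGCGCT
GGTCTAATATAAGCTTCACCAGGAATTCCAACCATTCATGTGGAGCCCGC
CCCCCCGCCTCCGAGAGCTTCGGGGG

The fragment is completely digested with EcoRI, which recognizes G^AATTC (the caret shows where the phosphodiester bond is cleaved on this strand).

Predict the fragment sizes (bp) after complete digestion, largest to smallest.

The EcoRI site (GAATTC) starts at position 223.
EcoRI cuts after the first base of each site, so after position 223.
Linear molecule, 1 cut → 2 fragments:
  1–223 → 223 bp
  224–276 → 53 bp
Sorted largest to smallest: 223, 53 bp.

223, 53 bp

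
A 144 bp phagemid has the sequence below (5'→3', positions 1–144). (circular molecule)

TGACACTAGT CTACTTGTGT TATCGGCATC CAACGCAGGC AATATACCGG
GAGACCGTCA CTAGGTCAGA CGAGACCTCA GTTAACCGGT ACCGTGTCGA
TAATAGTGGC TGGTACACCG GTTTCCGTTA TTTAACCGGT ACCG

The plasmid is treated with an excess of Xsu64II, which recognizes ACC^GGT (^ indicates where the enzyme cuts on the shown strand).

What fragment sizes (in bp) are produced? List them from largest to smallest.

94, 32, 18 bp

Xsu64II sites (ACCGGT) start at positions 85, 117, 135.
Xsu64II cuts after base 3 of each site, so after positions 87, 119, 137.
Circular molecule, 3 cuts → 3 fragments:
  88–119 → 32 bp
  120–137 → 18 bp
  138–144 then 1–87 → 7 + 87 = 94 bp
Sorted largest to smallest: 94, 32, 18 bp.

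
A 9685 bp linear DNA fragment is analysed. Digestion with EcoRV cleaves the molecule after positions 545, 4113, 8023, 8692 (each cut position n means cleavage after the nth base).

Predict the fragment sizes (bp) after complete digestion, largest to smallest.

Linear molecule, 4 cuts → 5 fragments:
  545 − 0 = 545 bp
  4113 − 545 = 3568 bp
  8023 − 4113 = 3910 bp
  8692 − 8023 = 669 bp
  9685 − 8692 = 993 bp
Sorted largest to smallest: 3910, 3568, 993, 669, 545 bp.

3910, 3568, 993, 669, 545 bp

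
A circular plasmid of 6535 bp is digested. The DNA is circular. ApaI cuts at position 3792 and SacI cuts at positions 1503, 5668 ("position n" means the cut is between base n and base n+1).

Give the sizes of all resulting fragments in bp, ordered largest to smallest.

Combined cut positions (sorted): 1503, 3792, 5668.
Circular molecule, 3 cuts → 3 fragments:
  3792 − 1503 = 2289 bp
  5668 − 3792 = 1876 bp
  wrap: 6535 − 5668 + 1503 = 2370 bp
Sorted largest to smallest: 2370, 2289, 1876 bp.

2370, 2289, 1876 bp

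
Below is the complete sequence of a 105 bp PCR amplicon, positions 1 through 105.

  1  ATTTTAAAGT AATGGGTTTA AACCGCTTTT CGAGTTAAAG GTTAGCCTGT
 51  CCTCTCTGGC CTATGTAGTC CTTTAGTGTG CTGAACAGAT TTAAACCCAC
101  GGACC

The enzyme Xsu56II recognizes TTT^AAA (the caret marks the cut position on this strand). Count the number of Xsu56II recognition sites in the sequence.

TTTAAA occurs starting at positions 3, 17, 90.
Xsu56II cuts at 3 sites.

3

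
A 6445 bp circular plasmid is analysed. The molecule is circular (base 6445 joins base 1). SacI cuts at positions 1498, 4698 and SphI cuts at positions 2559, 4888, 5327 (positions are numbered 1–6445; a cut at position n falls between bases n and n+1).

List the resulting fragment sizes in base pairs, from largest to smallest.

2616, 2139, 1061, 439, 190 bp

Combined cut positions (sorted): 1498, 2559, 4698, 4888, 5327.
Circular molecule, 5 cuts → 5 fragments:
  2559 − 1498 = 1061 bp
  4698 − 2559 = 2139 bp
  4888 − 4698 = 190 bp
  5327 − 4888 = 439 bp
  wrap: 6445 − 5327 + 1498 = 2616 bp
Sorted largest to smallest: 2616, 2139, 1061, 439, 190 bp.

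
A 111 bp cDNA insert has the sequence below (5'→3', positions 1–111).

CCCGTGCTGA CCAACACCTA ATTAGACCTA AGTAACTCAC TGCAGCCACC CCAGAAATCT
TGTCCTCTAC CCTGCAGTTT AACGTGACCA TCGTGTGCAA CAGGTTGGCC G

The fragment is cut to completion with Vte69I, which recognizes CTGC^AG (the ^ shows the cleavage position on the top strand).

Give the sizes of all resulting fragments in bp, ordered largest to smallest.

Vte69I sites (CTGCAG) start at positions 40, 72.
Vte69I cuts after base 4 of each site, so after positions 43, 75.
Linear molecule, 2 cuts → 3 fragments:
  1–43 → 43 bp
  44–75 → 32 bp
  76–111 → 36 bp
Sorted largest to smallest: 43, 36, 32 bp.

43, 36, 32 bp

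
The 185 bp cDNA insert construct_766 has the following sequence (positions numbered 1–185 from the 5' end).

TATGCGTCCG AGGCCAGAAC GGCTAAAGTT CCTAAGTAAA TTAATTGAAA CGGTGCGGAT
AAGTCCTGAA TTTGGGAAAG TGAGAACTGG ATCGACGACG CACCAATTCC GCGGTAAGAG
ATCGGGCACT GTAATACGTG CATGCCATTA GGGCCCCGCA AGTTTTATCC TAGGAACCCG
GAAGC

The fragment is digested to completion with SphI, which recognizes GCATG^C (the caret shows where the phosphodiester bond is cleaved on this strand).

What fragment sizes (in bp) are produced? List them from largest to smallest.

The SphI site (GCATGC) starts at position 140.
SphI cuts after base 5 of each site (before the last base), so after position 144.
Linear molecule, 1 cut → 2 fragments:
  1–144 → 144 bp
  145–185 → 41 bp
Sorted largest to smallest: 144, 41 bp.

144, 41 bp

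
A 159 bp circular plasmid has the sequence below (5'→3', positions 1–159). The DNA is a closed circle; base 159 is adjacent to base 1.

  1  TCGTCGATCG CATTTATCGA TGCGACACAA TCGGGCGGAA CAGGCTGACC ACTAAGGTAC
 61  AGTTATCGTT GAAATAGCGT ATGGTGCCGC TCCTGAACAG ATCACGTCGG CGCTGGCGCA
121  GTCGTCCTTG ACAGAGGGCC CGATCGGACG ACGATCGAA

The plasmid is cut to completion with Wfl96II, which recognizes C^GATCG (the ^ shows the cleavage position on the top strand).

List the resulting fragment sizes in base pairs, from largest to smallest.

136, 12, 11 bp

Wfl96II sites (CGATCG) start at positions 5, 141, 152.
Wfl96II cuts after the first base of each site, so after positions 5, 141, 152.
Circular molecule, 3 cuts → 3 fragments:
  6–141 → 136 bp
  142–152 → 11 bp
  153–159 then 1–5 → 7 + 5 = 12 bp
Sorted largest to smallest: 136, 12, 11 bp.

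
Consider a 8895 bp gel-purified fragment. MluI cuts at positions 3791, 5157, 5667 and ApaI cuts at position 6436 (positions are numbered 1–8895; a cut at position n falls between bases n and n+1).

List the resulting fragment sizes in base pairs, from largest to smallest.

Combined cut positions (sorted): 3791, 5157, 5667, 6436.
Linear molecule, 4 cuts → 5 fragments:
  3791 − 0 = 3791 bp
  5157 − 3791 = 1366 bp
  5667 − 5157 = 510 bp
  6436 − 5667 = 769 bp
  8895 − 6436 = 2459 bp
Sorted largest to smallest: 3791, 2459, 1366, 769, 510 bp.

3791, 2459, 1366, 769, 510 bp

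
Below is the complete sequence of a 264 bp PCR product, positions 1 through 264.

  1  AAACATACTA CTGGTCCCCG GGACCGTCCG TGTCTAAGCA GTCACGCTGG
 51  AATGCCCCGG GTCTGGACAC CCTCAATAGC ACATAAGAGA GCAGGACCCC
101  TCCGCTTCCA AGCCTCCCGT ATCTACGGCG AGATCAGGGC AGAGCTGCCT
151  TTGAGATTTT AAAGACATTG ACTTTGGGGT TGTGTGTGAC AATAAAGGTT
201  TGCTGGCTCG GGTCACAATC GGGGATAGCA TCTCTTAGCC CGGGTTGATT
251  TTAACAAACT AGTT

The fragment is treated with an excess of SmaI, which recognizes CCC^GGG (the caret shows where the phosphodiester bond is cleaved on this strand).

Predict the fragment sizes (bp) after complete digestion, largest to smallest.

SmaI sites (CCCGGG) start at positions 17, 56, 239.
SmaI cuts after base 3 of each site, so after positions 19, 58, 241.
Linear molecule, 3 cuts → 4 fragments:
  1–19 → 19 bp
  20–58 → 39 bp
  59–241 → 183 bp
  242–264 → 23 bp
Sorted largest to smallest: 183, 39, 23, 19 bp.

183, 39, 23, 19 bp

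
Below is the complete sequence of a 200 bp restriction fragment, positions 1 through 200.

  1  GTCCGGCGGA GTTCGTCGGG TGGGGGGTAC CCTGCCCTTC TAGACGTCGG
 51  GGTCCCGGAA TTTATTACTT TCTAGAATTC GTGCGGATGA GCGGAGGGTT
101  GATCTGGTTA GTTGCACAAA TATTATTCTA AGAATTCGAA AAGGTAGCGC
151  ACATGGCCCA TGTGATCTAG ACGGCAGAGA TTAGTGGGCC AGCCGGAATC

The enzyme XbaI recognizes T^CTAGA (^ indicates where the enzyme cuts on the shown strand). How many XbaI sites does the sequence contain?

3

TCTAGA occurs starting at positions 39, 71, 166.
XbaI cuts at 3 sites.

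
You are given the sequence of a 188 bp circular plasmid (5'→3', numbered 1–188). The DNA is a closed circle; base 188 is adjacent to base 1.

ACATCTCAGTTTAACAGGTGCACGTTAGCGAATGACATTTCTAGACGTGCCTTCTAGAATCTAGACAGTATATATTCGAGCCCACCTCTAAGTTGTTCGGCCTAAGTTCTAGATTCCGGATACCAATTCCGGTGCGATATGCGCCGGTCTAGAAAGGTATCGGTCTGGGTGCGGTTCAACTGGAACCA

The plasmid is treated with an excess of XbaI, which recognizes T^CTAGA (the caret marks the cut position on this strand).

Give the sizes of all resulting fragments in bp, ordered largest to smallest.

80, 48, 40, 13, 7 bp

XbaI sites (TCTAGA) start at positions 40, 53, 60, 108, 148.
XbaI cuts after the first base of each site, so after positions 40, 53, 60, 108, 148.
Circular molecule, 5 cuts → 5 fragments:
  41–53 → 13 bp
  54–60 → 7 bp
  61–108 → 48 bp
  109–148 → 40 bp
  149–188 then 1–40 → 40 + 40 = 80 bp
Sorted largest to smallest: 80, 48, 40, 13, 7 bp.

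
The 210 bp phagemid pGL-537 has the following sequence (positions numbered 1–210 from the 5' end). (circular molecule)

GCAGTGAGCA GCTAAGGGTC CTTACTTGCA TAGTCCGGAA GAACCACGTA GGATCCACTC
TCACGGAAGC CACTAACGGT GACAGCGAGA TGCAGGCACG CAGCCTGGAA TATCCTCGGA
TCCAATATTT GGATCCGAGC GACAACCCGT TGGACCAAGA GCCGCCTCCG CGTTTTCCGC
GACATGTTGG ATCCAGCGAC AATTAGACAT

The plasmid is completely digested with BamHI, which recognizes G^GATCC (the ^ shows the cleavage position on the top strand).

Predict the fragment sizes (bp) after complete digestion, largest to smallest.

72, 67, 58, 13 bp

BamHI sites (GGATCC) start at positions 51, 118, 131, 189.
BamHI cuts after the first base of each site, so after positions 51, 118, 131, 189.
Circular molecule, 4 cuts → 4 fragments:
  52–118 → 67 bp
  119–131 → 13 bp
  132–189 → 58 bp
  190–210 then 1–51 → 21 + 51 = 72 bp
Sorted largest to smallest: 72, 67, 58, 13 bp.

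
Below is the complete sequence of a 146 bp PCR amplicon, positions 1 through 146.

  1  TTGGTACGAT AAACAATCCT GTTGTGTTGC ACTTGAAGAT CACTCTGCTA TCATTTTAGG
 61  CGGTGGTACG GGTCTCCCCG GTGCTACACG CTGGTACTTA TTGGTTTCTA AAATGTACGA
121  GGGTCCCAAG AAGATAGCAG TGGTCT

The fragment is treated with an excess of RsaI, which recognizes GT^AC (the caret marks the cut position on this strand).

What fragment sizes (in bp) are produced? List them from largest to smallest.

RsaI sites (GTAC) start at positions 4, 66, 94, 115.
RsaI cuts after base 2 of each site, so after positions 5, 67, 95, 116.
Linear molecule, 4 cuts → 5 fragments:
  1–5 → 5 bp
  6–67 → 62 bp
  68–95 → 28 bp
  96–116 → 21 bp
  117–146 → 30 bp
Sorted largest to smallest: 62, 30, 28, 21, 5 bp.

62, 30, 28, 21, 5 bp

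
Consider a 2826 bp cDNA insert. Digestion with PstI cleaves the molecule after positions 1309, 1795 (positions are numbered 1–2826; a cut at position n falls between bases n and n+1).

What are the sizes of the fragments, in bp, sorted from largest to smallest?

1309, 1031, 486 bp

Linear molecule, 2 cuts → 3 fragments:
  1309 − 0 = 1309 bp
  1795 − 1309 = 486 bp
  2826 − 1795 = 1031 bp
Sorted largest to smallest: 1309, 1031, 486 bp.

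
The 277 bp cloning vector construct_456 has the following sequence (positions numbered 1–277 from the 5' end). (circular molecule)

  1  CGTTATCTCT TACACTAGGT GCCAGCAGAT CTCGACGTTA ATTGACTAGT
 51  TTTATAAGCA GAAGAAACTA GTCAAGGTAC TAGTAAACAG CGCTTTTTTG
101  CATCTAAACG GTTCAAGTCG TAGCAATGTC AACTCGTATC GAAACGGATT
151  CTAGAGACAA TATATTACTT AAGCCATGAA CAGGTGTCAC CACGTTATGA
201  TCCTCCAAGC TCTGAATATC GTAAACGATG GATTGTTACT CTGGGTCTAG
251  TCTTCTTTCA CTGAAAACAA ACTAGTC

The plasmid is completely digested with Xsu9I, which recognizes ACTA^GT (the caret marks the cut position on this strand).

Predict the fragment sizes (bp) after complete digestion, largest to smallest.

192, 51, 22, 12 bp

Xsu9I sites (ACTAGT) start at positions 45, 67, 79, 271.
Xsu9I cuts after base 4 of each site, so after positions 48, 70, 82, 274.
Circular molecule, 4 cuts → 4 fragments:
  49–70 → 22 bp
  71–82 → 12 bp
  83–274 → 192 bp
  275–277 then 1–48 → 3 + 48 = 51 bp
Sorted largest to smallest: 192, 51, 22, 12 bp.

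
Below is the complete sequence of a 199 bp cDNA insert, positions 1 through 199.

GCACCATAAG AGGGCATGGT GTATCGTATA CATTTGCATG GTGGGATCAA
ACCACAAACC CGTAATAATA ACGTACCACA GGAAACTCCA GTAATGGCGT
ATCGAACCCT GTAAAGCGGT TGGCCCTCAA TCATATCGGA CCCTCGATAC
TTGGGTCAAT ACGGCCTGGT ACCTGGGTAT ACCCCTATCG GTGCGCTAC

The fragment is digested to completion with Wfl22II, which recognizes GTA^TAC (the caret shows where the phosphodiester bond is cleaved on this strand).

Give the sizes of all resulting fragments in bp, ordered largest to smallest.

Wfl22II sites (GTATAC) start at positions 26, 177.
Wfl22II cuts after base 3 of each site, so after positions 28, 179.
Linear molecule, 2 cuts → 3 fragments:
  1–28 → 28 bp
  29–179 → 151 bp
  180–199 → 20 bp
Sorted largest to smallest: 151, 28, 20 bp.

151, 28, 20 bp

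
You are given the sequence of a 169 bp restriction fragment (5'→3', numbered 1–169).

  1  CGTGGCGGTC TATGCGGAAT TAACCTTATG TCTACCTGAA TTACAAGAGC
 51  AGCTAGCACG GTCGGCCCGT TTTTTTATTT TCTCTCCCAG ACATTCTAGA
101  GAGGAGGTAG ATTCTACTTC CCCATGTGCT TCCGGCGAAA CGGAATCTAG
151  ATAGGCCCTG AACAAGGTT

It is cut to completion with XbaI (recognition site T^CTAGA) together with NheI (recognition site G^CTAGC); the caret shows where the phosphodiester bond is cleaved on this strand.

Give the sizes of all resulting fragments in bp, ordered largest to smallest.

52, 51, 43, 23 bp

XbaI sites (TCTAGA) start at positions 95, 146.
XbaI cuts after the first base of each site, so after positions 95, 146.
The NheI site (GCTAGC) starts at position 52.
NheI cuts after the first base of each site, so after position 52.
Combined cut positions: 52, 95, 146.
Linear molecule, 3 cuts → 4 fragments:
  1–52 → 52 bp
  53–95 → 43 bp
  96–146 → 51 bp
  147–169 → 23 bp
Sorted largest to smallest: 52, 51, 43, 23 bp.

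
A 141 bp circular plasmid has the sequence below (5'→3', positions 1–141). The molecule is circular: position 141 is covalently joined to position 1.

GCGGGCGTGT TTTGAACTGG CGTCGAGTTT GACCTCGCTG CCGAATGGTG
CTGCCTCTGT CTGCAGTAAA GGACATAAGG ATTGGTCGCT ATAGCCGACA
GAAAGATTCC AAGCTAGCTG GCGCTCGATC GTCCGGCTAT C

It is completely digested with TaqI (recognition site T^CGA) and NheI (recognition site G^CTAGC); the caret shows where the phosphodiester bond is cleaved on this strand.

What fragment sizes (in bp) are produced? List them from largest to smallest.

TaqI sites (TCGA) start at positions 23, 125.
TaqI cuts after the first base of each site, so after positions 23, 125.
The NheI site (GCTAGC) starts at position 113.
NheI cuts after the first base of each site, so after position 113.
Combined cut positions: 23, 113, 125.
Circular molecule, 3 cuts → 3 fragments:
  24–113 → 90 bp
  114–125 → 12 bp
  126–141 then 1–23 → 16 + 23 = 39 bp
Sorted largest to smallest: 90, 39, 12 bp.

90, 39, 12 bp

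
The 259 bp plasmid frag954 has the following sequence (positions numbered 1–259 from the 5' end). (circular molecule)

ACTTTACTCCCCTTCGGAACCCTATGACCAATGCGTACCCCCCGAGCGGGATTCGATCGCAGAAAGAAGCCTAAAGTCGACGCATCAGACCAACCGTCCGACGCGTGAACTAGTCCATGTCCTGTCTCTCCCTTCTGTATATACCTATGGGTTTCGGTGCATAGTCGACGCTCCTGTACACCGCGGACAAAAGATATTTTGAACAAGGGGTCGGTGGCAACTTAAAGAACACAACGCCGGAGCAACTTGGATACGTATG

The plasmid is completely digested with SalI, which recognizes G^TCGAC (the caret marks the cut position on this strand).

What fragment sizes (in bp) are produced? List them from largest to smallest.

171, 88 bp

SalI sites (GTCGAC) start at positions 76, 164.
SalI cuts after the first base of each site, so after positions 76, 164.
Circular molecule, 2 cuts → 2 fragments:
  77–164 → 88 bp
  165–259 then 1–76 → 95 + 76 = 171 bp
Sorted largest to smallest: 171, 88 bp.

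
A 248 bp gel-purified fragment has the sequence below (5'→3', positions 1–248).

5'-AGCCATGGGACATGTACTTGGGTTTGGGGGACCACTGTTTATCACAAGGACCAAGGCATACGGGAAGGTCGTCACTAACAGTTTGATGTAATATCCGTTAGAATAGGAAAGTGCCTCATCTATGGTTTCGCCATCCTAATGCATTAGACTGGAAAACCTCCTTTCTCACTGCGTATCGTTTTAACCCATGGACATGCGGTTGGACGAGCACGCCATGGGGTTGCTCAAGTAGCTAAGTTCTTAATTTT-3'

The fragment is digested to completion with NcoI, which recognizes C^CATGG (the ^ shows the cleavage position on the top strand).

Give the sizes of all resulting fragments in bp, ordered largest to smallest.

NcoI sites (CCATGG) start at positions 3, 186, 213.
NcoI cuts after the first base of each site, so after positions 3, 186, 213.
Linear molecule, 3 cuts → 4 fragments:
  1–3 → 3 bp
  4–186 → 183 bp
  187–213 → 27 bp
  214–248 → 35 bp
Sorted largest to smallest: 183, 35, 27, 3 bp.

183, 35, 27, 3 bp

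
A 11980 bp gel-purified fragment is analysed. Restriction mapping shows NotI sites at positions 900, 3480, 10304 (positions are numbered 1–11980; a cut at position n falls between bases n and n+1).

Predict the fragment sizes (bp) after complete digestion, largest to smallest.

6824, 2580, 1676, 900 bp

Linear molecule, 3 cuts → 4 fragments:
  900 − 0 = 900 bp
  3480 − 900 = 2580 bp
  10304 − 3480 = 6824 bp
  11980 − 10304 = 1676 bp
Sorted largest to smallest: 6824, 2580, 1676, 900 bp.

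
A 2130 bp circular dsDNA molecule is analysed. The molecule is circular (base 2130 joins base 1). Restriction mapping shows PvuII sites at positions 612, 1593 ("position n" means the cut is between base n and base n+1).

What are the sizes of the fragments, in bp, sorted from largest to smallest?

1149, 981 bp

Circular molecule, 2 cuts → 2 fragments:
  1593 − 612 = 981 bp
  wrap: 2130 − 1593 + 612 = 1149 bp
Sorted largest to smallest: 1149, 981 bp.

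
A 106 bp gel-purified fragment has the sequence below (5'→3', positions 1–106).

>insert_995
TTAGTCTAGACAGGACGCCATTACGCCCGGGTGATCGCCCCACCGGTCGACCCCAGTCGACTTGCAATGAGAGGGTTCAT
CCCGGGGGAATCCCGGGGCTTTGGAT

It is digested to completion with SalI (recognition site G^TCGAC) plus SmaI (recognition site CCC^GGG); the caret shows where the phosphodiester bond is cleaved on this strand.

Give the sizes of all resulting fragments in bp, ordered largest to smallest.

SalI sites (GTCGAC) start at positions 46, 56.
SalI cuts after the first base of each site, so after positions 46, 56.
SmaI sites (CCCGGG) start at positions 26, 81, 92.
SmaI cuts after base 3 of each site, so after positions 28, 83, 94.
Combined cut positions: 28, 46, 56, 83, 94.
Linear molecule, 5 cuts → 6 fragments:
  1–28 → 28 bp
  29–46 → 18 bp
  47–56 → 10 bp
  57–83 → 27 bp
  84–94 → 11 bp
  95–106 → 12 bp
Sorted largest to smallest: 28, 27, 18, 12, 11, 10 bp.

28, 27, 18, 12, 11, 10 bp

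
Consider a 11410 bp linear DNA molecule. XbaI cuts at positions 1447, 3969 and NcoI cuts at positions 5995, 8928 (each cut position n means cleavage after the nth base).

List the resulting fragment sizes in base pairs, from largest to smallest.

2933, 2522, 2482, 2026, 1447 bp

Combined cut positions (sorted): 1447, 3969, 5995, 8928.
Linear molecule, 4 cuts → 5 fragments:
  1447 − 0 = 1447 bp
  3969 − 1447 = 2522 bp
  5995 − 3969 = 2026 bp
  8928 − 5995 = 2933 bp
  11410 − 8928 = 2482 bp
Sorted largest to smallest: 2933, 2522, 2482, 2026, 1447 bp.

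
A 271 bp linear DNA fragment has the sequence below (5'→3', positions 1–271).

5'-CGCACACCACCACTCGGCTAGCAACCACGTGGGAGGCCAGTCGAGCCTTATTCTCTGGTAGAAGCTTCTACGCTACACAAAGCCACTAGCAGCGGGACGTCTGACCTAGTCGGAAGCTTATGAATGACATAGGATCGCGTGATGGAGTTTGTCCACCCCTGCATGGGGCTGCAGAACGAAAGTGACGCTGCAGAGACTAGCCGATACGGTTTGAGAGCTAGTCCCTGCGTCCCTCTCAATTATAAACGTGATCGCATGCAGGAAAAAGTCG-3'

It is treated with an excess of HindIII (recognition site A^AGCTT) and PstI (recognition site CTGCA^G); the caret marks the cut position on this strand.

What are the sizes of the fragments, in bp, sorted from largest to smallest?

79, 62, 59, 52, 19 bp

HindIII sites (AAGCTT) start at positions 62, 114.
HindIII cuts after the first base of each site, so after positions 62, 114.
PstI sites (CTGCAG) start at positions 169, 188.
PstI cuts after base 5 of each site (before the last base), so after positions 173, 192.
Combined cut positions: 62, 114, 173, 192.
Linear molecule, 4 cuts → 5 fragments:
  1–62 → 62 bp
  63–114 → 52 bp
  115–173 → 59 bp
  174–192 → 19 bp
  193–271 → 79 bp
Sorted largest to smallest: 79, 62, 59, 52, 19 bp.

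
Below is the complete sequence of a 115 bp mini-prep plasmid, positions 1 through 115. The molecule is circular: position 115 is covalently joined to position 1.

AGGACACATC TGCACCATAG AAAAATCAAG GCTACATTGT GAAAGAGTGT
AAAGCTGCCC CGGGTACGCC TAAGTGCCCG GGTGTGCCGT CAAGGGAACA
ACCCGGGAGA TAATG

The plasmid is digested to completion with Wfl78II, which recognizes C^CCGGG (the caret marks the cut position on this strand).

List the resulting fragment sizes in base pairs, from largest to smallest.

72, 25, 18 bp

Wfl78II sites (CCCGGG) start at positions 59, 77, 102.
Wfl78II cuts after the first base of each site, so after positions 59, 77, 102.
Circular molecule, 3 cuts → 3 fragments:
  60–77 → 18 bp
  78–102 → 25 bp
  103–115 then 1–59 → 13 + 59 = 72 bp
Sorted largest to smallest: 72, 25, 18 bp.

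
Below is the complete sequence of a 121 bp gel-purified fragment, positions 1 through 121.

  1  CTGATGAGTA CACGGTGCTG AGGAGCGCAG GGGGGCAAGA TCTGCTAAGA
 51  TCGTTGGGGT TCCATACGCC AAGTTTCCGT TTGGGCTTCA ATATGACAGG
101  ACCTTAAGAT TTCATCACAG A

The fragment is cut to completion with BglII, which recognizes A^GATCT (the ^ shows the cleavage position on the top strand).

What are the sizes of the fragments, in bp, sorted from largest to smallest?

The BglII site (AGATCT) starts at position 38.
BglII cuts after the first base of each site, so after position 38.
Linear molecule, 1 cut → 2 fragments:
  1–38 → 38 bp
  39–121 → 83 bp
Sorted largest to smallest: 83, 38 bp.

83, 38 bp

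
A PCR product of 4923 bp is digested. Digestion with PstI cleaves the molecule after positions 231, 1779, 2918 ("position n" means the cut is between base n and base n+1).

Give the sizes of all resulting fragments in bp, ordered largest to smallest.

2005, 1548, 1139, 231 bp

Linear molecule, 3 cuts → 4 fragments:
  231 − 0 = 231 bp
  1779 − 231 = 1548 bp
  2918 − 1779 = 1139 bp
  4923 − 2918 = 2005 bp
Sorted largest to smallest: 2005, 1548, 1139, 231 bp.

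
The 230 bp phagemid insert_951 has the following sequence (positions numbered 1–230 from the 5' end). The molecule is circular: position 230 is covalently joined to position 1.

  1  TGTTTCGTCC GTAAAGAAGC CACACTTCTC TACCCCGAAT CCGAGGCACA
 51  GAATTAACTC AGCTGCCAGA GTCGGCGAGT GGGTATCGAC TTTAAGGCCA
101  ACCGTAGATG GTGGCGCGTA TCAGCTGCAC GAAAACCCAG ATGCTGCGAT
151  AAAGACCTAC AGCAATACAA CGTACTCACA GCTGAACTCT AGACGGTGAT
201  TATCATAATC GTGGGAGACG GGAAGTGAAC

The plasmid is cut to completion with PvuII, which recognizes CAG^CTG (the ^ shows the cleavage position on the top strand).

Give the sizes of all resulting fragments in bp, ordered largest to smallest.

111, 62, 57 bp

PvuII sites (CAGCTG) start at positions 60, 122, 179.
PvuII cuts after base 3 of each site, so after positions 62, 124, 181.
Circular molecule, 3 cuts → 3 fragments:
  63–124 → 62 bp
  125–181 → 57 bp
  182–230 then 1–62 → 49 + 62 = 111 bp
Sorted largest to smallest: 111, 62, 57 bp.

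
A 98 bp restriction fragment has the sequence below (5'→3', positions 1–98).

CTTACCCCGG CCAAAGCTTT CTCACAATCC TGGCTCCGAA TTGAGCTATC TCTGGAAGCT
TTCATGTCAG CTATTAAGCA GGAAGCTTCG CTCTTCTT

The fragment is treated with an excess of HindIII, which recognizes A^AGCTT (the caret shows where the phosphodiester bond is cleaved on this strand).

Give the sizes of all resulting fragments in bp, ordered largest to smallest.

42, 27, 15, 14 bp

HindIII sites (AAGCTT) start at positions 14, 56, 83.
HindIII cuts after the first base of each site, so after positions 14, 56, 83.
Linear molecule, 3 cuts → 4 fragments:
  1–14 → 14 bp
  15–56 → 42 bp
  57–83 → 27 bp
  84–98 → 15 bp
Sorted largest to smallest: 42, 27, 15, 14 bp.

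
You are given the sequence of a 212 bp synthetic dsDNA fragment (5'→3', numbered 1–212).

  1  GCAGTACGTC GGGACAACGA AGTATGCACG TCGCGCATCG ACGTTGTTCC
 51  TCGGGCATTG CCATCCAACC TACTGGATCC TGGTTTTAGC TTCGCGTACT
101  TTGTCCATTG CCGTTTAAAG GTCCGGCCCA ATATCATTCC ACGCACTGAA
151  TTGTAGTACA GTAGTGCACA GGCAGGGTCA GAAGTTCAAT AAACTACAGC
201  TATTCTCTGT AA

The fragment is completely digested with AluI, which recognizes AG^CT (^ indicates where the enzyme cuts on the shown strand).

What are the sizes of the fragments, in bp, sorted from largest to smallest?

AluI sites (AGCT) start at positions 88, 198.
AluI cuts after base 2 of each site, so after positions 89, 199.
Linear molecule, 2 cuts → 3 fragments:
  1–89 → 89 bp
  90–199 → 110 bp
  200–212 → 13 bp
Sorted largest to smallest: 110, 89, 13 bp.

110, 89, 13 bp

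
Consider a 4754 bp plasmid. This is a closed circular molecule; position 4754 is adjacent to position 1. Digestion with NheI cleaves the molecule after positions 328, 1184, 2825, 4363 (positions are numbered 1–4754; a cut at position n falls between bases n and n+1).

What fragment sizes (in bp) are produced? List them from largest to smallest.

1641, 1538, 856, 719 bp

Circular molecule, 4 cuts → 4 fragments:
  1184 − 328 = 856 bp
  2825 − 1184 = 1641 bp
  4363 − 2825 = 1538 bp
  wrap: 4754 − 4363 + 328 = 719 bp
Sorted largest to smallest: 1641, 1538, 856, 719 bp.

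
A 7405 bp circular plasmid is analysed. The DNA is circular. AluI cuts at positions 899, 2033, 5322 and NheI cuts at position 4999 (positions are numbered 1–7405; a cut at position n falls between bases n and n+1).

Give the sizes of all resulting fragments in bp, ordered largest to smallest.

2982, 2966, 1134, 323 bp

Combined cut positions (sorted): 899, 2033, 4999, 5322.
Circular molecule, 4 cuts → 4 fragments:
  2033 − 899 = 1134 bp
  4999 − 2033 = 2966 bp
  5322 − 4999 = 323 bp
  wrap: 7405 − 5322 + 899 = 2982 bp
Sorted largest to smallest: 2982, 2966, 1134, 323 bp.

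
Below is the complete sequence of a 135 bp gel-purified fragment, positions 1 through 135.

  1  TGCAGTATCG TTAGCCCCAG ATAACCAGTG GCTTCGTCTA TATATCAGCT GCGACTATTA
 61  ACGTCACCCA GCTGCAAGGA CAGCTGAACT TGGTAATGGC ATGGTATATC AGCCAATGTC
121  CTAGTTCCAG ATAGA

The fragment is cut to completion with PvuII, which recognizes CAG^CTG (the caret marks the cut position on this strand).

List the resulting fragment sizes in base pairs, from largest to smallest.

PvuII sites (CAGCTG) start at positions 46, 69, 81.
PvuII cuts after base 3 of each site, so after positions 48, 71, 83.
Linear molecule, 3 cuts → 4 fragments:
  1–48 → 48 bp
  49–71 → 23 bp
  72–83 → 12 bp
  84–135 → 52 bp
Sorted largest to smallest: 52, 48, 23, 12 bp.

52, 48, 23, 12 bp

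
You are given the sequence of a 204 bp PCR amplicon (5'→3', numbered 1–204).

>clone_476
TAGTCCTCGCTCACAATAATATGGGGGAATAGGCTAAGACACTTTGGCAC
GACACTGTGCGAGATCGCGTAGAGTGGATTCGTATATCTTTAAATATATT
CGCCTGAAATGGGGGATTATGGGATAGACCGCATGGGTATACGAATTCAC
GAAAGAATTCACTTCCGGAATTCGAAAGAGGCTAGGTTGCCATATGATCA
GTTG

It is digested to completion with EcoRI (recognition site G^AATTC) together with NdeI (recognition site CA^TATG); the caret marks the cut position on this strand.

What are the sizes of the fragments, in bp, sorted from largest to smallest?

143, 24, 13, 12, 12 bp

EcoRI sites (GAATTC) start at positions 143, 155, 168.
EcoRI cuts after the first base of each site, so after positions 143, 155, 168.
The NdeI site (CATATG) starts at position 191.
NdeI cuts after base 2 of each site, so after position 192.
Combined cut positions: 143, 155, 168, 192.
Linear molecule, 4 cuts → 5 fragments:
  1–143 → 143 bp
  144–155 → 12 bp
  156–168 → 13 bp
  169–192 → 24 bp
  193–204 → 12 bp
Sorted largest to smallest: 143, 24, 13, 12, 12 bp.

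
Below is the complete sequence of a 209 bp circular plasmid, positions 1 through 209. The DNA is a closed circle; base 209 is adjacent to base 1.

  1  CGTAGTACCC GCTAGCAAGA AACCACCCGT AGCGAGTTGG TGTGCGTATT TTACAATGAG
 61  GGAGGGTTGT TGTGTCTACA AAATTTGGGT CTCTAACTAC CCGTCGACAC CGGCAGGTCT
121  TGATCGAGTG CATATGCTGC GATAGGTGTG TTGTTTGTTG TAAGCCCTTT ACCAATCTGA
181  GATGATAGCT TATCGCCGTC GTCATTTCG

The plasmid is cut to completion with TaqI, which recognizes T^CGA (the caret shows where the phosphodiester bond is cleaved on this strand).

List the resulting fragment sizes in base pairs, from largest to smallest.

189, 20 bp

TaqI sites (TCGA) start at positions 104, 124.
TaqI cuts after the first base of each site, so after positions 104, 124.
Circular molecule, 2 cuts → 2 fragments:
  105–124 → 20 bp
  125–209 then 1–104 → 85 + 104 = 189 bp
Sorted largest to smallest: 189, 20 bp.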